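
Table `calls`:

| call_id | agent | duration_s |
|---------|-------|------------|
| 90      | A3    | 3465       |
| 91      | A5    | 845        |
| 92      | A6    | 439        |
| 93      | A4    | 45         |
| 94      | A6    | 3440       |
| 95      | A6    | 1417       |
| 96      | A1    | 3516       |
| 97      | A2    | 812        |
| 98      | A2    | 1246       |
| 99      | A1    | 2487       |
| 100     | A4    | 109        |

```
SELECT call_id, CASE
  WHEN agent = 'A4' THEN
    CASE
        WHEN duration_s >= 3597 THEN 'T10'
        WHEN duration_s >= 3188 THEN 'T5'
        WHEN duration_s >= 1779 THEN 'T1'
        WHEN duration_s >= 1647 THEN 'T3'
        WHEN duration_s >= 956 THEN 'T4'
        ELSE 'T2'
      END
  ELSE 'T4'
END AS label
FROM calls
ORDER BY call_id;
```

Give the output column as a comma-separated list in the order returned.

call_id=90: agent='A3' → outer ELSE → T4
call_id=91: agent='A5' → outer ELSE → T4
call_id=92: agent='A6' → outer ELSE → T4
call_id=93: agent='A4' → inner[ELSE] → T2
call_id=94: agent='A6' → outer ELSE → T4
call_id=95: agent='A6' → outer ELSE → T4
call_id=96: agent='A1' → outer ELSE → T4
call_id=97: agent='A2' → outer ELSE → T4
call_id=98: agent='A2' → outer ELSE → T4
call_id=99: agent='A1' → outer ELSE → T4
call_id=100: agent='A4' → inner[ELSE] → T2

T4, T4, T4, T2, T4, T4, T4, T4, T4, T4, T2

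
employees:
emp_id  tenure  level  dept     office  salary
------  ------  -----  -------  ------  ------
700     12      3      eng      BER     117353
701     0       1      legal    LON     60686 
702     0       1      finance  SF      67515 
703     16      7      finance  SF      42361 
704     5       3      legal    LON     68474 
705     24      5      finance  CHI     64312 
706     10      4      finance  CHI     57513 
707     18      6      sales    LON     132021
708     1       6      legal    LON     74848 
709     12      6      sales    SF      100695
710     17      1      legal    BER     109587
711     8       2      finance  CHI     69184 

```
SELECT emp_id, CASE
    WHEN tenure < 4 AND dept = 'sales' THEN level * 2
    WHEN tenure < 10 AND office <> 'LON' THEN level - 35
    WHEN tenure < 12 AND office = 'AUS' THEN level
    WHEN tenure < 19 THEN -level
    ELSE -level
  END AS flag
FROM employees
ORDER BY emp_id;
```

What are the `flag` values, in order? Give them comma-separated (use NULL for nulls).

emp_id=700: tenure < 19 → -3
emp_id=701: tenure < 19 → -1
emp_id=702: tenure < 10 AND office <> 'LON' → -34
emp_id=703: tenure < 19 → -7
emp_id=704: tenure < 19 → -3
emp_id=705: ELSE → -5
emp_id=706: tenure < 19 → -4
emp_id=707: tenure < 19 → -6
emp_id=708: tenure < 19 → -6
emp_id=709: tenure < 19 → -6
emp_id=710: tenure < 19 → -1
emp_id=711: tenure < 10 AND office <> 'LON' → -33

-3, -1, -34, -7, -3, -5, -4, -6, -6, -6, -1, -33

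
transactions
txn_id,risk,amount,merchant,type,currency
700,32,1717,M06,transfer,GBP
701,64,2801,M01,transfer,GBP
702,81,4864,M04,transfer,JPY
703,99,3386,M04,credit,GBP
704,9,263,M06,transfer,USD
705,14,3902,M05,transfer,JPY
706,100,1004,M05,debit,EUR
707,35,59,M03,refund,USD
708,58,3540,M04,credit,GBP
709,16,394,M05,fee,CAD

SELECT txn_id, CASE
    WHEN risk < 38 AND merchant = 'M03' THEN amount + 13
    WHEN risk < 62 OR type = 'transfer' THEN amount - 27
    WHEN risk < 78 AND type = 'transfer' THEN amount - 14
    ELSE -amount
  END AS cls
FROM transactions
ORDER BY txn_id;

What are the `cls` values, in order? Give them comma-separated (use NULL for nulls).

txn_id=700: risk < 62 OR type = 'transfer' → 1690
txn_id=701: risk < 62 OR type = 'transfer' → 2774
txn_id=702: risk < 62 OR type = 'transfer' → 4837
txn_id=703: ELSE → -3386
txn_id=704: risk < 62 OR type = 'transfer' → 236
txn_id=705: risk < 62 OR type = 'transfer' → 3875
txn_id=706: ELSE → -1004
txn_id=707: risk < 38 AND merchant = 'M03' → 72
txn_id=708: risk < 62 OR type = 'transfer' → 3513
txn_id=709: risk < 62 OR type = 'transfer' → 367

1690, 2774, 4837, -3386, 236, 3875, -1004, 72, 3513, 367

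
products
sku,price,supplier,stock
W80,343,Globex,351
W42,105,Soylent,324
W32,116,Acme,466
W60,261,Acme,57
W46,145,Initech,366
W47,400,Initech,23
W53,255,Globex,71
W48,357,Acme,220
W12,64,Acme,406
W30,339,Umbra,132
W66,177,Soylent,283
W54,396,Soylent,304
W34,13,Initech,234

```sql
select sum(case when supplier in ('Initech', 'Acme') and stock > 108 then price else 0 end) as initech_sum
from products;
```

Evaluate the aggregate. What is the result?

695

sku=W80: ✗
sku=W42: ✗
sku=W32: ✓ → 116
sku=W60: ✗
sku=W46: ✓ → 145
sku=W47: ✗
sku=W53: ✗
sku=W48: ✓ → 357
sku=W12: ✓ → 64
sku=W30: ✗
sku=W66: ✗
sku=W54: ✗
sku=W34: ✓ → 13
initech_sum = 116 + 145 + 357 + 64 + 13 = 695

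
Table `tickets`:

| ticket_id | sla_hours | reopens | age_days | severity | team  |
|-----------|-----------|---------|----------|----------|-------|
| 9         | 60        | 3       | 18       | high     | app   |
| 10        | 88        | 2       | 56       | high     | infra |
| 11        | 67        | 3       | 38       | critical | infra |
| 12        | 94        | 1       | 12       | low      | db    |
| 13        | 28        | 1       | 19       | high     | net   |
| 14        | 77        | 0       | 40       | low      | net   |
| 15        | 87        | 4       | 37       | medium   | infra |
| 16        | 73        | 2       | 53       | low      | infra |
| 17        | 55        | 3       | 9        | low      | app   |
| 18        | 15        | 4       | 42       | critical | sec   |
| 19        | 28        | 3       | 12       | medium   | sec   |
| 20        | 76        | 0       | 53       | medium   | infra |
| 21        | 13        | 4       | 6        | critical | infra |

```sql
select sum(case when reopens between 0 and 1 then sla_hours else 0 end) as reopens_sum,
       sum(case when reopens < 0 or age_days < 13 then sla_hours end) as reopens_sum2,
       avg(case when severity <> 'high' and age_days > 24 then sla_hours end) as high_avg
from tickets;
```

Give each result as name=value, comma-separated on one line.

[reopens_sum: reopens between 0 and 1]
ticket_id=9: ✗
ticket_id=10: ✗
ticket_id=11: ✗
ticket_id=12: ✓ → 94
ticket_id=13: ✓ → 28
ticket_id=14: ✓ → 77
ticket_id=15: ✗
ticket_id=16: ✗
ticket_id=17: ✗
ticket_id=18: ✗
ticket_id=19: ✗
ticket_id=20: ✓ → 76
ticket_id=21: ✗
reopens_sum = 94 + 28 + 77 + 76 = 275
—
[reopens_sum2: reopens < 0 or age_days < 13]
ticket_id=9: ✗
ticket_id=10: ✗
ticket_id=11: ✗
ticket_id=12: ✓ → 94
ticket_id=13: ✗
ticket_id=14: ✗
ticket_id=15: ✗
ticket_id=16: ✗
ticket_id=17: ✓ → 55
ticket_id=18: ✗
ticket_id=19: ✓ → 28
ticket_id=20: ✗
ticket_id=21: ✓ → 13
reopens_sum2 = 94 + 55 + 28 + 13 = 190
—
[high_avg: severity <> 'high' and age_days > 24]
ticket_id=9: ✗
ticket_id=10: ✗
ticket_id=11: ✓ → 67
ticket_id=12: ✗
ticket_id=13: ✗
ticket_id=14: ✓ → 77
ticket_id=15: ✓ → 87
ticket_id=16: ✓ → 73
ticket_id=17: ✗
ticket_id=18: ✓ → 15
ticket_id=19: ✗
ticket_id=20: ✓ → 76
ticket_id=21: ✗
high_avg = (67 + 77 + 87 + 73 + 15 + 76) / 6 = 65.8333333333

reopens_sum=275, reopens_sum2=190, high_avg=65.8333333333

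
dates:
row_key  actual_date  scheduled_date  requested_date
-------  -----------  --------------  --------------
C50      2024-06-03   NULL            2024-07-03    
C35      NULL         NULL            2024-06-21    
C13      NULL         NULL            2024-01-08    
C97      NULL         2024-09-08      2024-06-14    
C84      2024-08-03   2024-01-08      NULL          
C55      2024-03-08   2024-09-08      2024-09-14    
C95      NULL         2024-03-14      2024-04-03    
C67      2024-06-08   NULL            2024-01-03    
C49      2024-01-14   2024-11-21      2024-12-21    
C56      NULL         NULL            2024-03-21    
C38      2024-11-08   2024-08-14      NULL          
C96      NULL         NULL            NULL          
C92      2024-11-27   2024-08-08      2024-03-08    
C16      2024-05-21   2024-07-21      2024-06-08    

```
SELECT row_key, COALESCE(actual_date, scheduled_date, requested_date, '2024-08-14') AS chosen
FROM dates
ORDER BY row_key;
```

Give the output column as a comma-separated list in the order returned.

row_key=C13: actual_date=NULL, scheduled_date=NULL, requested_date=2024-01-08 → 2024-01-08
row_key=C16: actual_date=2024-05-21 → 2024-05-21
row_key=C35: actual_date=NULL, scheduled_date=NULL, requested_date=2024-06-21 → 2024-06-21
row_key=C38: actual_date=2024-11-08 → 2024-11-08
row_key=C49: actual_date=2024-01-14 → 2024-01-14
row_key=C50: actual_date=2024-06-03 → 2024-06-03
row_key=C55: actual_date=2024-03-08 → 2024-03-08
row_key=C56: actual_date=NULL, scheduled_date=NULL, requested_date=2024-03-21 → 2024-03-21
row_key=C67: actual_date=2024-06-08 → 2024-06-08
row_key=C84: actual_date=2024-08-03 → 2024-08-03
row_key=C92: actual_date=2024-11-27 → 2024-11-27
row_key=C95: actual_date=NULL, scheduled_date=2024-03-14 → 2024-03-14
row_key=C96: actual_date=NULL, scheduled_date=NULL, requested_date=NULL, → literal 2024-08-14 → 2024-08-14
row_key=C97: actual_date=NULL, scheduled_date=2024-09-08 → 2024-09-08

2024-01-08, 2024-05-21, 2024-06-21, 2024-11-08, 2024-01-14, 2024-06-03, 2024-03-08, 2024-03-21, 2024-06-08, 2024-08-03, 2024-11-27, 2024-03-14, 2024-08-14, 2024-09-08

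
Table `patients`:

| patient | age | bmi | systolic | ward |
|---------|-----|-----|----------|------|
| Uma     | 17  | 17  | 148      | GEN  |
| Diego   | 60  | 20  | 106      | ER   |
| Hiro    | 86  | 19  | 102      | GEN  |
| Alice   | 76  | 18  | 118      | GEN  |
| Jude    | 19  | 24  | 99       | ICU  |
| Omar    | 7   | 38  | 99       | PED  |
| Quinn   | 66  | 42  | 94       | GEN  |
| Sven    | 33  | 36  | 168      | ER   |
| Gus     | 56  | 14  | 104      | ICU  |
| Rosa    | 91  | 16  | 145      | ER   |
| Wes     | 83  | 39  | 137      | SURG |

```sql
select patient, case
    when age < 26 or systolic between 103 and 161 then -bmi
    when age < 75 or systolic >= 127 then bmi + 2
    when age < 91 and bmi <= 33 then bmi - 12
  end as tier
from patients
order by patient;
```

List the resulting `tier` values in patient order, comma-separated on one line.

-18, -20, -14, 7, -24, -38, 44, -16, 38, -17, -39

patient=Alice: age < 26 or systolic between 103 and 161 → -18
patient=Diego: age < 26 or systolic between 103 and 161 → -20
patient=Gus: age < 26 or systolic between 103 and 161 → -14
patient=Hiro: age < 91 and bmi <= 33 → 7
patient=Jude: age < 26 or systolic between 103 and 161 → -24
patient=Omar: age < 26 or systolic between 103 and 161 → -38
patient=Quinn: age < 75 or systolic >= 127 → 44
patient=Rosa: age < 26 or systolic between 103 and 161 → -16
patient=Sven: age < 75 or systolic >= 127 → 38
patient=Uma: age < 26 or systolic between 103 and 161 → -17
patient=Wes: age < 26 or systolic between 103 and 161 → -39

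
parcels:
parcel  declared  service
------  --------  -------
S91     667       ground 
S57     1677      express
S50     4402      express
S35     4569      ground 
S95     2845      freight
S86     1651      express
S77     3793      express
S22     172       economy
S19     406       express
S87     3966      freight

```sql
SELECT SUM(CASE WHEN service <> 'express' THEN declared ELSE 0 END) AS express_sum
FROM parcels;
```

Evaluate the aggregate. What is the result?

parcel=S91: ✓ → 667
parcel=S57: ✗
parcel=S50: ✗
parcel=S35: ✓ → 4569
parcel=S95: ✓ → 2845
parcel=S86: ✗
parcel=S77: ✗
parcel=S22: ✓ → 172
parcel=S19: ✗
parcel=S87: ✓ → 3966
express_sum = 667 + 4569 + 2845 + 172 + 3966 = 12219

12219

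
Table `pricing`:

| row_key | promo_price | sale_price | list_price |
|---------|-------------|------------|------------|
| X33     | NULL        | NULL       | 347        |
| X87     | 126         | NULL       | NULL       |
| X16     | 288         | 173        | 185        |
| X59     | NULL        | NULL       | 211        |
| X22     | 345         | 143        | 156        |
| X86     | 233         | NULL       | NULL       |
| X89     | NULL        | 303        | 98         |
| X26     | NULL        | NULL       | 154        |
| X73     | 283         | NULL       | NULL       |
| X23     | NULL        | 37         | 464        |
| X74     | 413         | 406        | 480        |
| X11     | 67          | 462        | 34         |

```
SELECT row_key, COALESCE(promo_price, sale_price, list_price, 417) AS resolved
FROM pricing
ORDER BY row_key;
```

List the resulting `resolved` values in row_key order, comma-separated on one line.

67, 288, 345, 37, 154, 347, 211, 283, 413, 233, 126, 303

row_key=X11: promo_price=67 → 67
row_key=X16: promo_price=288 → 288
row_key=X22: promo_price=345 → 345
row_key=X23: promo_price=NULL, sale_price=37 → 37
row_key=X26: promo_price=NULL, sale_price=NULL, list_price=154 → 154
row_key=X33: promo_price=NULL, sale_price=NULL, list_price=347 → 347
row_key=X59: promo_price=NULL, sale_price=NULL, list_price=211 → 211
row_key=X73: promo_price=283 → 283
row_key=X74: promo_price=413 → 413
row_key=X86: promo_price=233 → 233
row_key=X87: promo_price=126 → 126
row_key=X89: promo_price=NULL, sale_price=303 → 303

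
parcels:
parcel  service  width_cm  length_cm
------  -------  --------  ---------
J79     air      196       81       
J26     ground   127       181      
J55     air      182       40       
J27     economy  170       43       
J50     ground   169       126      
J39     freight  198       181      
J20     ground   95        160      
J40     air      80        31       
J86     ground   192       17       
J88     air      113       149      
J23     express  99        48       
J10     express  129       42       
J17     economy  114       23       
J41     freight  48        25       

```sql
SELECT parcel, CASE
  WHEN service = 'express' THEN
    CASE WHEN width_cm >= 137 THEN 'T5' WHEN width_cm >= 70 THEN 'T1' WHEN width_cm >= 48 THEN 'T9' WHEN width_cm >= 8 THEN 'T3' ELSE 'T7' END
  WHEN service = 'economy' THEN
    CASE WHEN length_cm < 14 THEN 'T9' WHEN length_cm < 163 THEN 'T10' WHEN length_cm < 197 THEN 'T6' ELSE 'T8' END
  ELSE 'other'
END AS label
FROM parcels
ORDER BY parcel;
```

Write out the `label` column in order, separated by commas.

T1, T10, other, T1, other, T10, other, other, other, other, other, other, other, other

parcel=J10: service='express' → inner[width_cm >= 70] → T1
parcel=J17: service='economy' → inner[length_cm < 163] → T10
parcel=J20: service='ground' → outer ELSE → other
parcel=J23: service='express' → inner[width_cm >= 70] → T1
parcel=J26: service='ground' → outer ELSE → other
parcel=J27: service='economy' → inner[length_cm < 163] → T10
parcel=J39: service='freight' → outer ELSE → other
parcel=J40: service='air' → outer ELSE → other
parcel=J41: service='freight' → outer ELSE → other
parcel=J50: service='ground' → outer ELSE → other
parcel=J55: service='air' → outer ELSE → other
parcel=J79: service='air' → outer ELSE → other
parcel=J86: service='ground' → outer ELSE → other
parcel=J88: service='air' → outer ELSE → other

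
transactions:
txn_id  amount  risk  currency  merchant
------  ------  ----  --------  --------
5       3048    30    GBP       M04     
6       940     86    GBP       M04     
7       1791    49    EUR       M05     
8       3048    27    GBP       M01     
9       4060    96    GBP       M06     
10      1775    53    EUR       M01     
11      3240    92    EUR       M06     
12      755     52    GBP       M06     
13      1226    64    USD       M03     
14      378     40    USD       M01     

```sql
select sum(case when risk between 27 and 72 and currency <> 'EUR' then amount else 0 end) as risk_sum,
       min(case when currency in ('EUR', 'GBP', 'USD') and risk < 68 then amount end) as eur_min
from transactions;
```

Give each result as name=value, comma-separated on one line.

[risk_sum: risk between 27 and 72 and currency <> 'EUR']
txn_id=5: ✓ → 3048
txn_id=6: ✗
txn_id=7: ✗
txn_id=8: ✓ → 3048
txn_id=9: ✗
txn_id=10: ✗
txn_id=11: ✗
txn_id=12: ✓ → 755
txn_id=13: ✓ → 1226
txn_id=14: ✓ → 378
risk_sum = 3048 + 3048 + 755 + 1226 + 378 = 8455
—
[eur_min: currency in ('EUR', 'GBP', 'USD') and risk < 68]
txn_id=5: ✓ → 3048
txn_id=6: ✗
txn_id=7: ✓ → 1791
txn_id=8: ✓ → 3048
txn_id=9: ✗
txn_id=10: ✓ → 1775
txn_id=11: ✗
txn_id=12: ✓ → 755
txn_id=13: ✓ → 1226
txn_id=14: ✓ → 378
eur_min = MIN(3048, 1791, 3048, 1775, 755, 1226, 378) = 378

risk_sum=8455, eur_min=378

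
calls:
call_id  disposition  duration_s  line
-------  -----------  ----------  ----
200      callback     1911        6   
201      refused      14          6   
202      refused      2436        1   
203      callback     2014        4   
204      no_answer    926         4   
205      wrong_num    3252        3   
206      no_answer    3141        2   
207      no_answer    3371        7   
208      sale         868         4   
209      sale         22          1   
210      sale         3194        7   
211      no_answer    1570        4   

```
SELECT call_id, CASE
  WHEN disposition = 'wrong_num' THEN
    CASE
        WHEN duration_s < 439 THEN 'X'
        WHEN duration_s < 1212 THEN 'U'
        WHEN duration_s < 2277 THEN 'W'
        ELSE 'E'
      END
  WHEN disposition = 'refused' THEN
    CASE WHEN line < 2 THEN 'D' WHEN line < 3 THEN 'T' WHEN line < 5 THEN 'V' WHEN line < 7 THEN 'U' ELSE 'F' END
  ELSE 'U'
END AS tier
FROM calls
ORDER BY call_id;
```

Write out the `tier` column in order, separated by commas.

call_id=200: disposition='callback' → outer ELSE → U
call_id=201: disposition='refused' → inner[line < 7] → U
call_id=202: disposition='refused' → inner[line < 2] → D
call_id=203: disposition='callback' → outer ELSE → U
call_id=204: disposition='no_answer' → outer ELSE → U
call_id=205: disposition='wrong_num' → inner[ELSE] → E
call_id=206: disposition='no_answer' → outer ELSE → U
call_id=207: disposition='no_answer' → outer ELSE → U
call_id=208: disposition='sale' → outer ELSE → U
call_id=209: disposition='sale' → outer ELSE → U
call_id=210: disposition='sale' → outer ELSE → U
call_id=211: disposition='no_answer' → outer ELSE → U

U, U, D, U, U, E, U, U, U, U, U, U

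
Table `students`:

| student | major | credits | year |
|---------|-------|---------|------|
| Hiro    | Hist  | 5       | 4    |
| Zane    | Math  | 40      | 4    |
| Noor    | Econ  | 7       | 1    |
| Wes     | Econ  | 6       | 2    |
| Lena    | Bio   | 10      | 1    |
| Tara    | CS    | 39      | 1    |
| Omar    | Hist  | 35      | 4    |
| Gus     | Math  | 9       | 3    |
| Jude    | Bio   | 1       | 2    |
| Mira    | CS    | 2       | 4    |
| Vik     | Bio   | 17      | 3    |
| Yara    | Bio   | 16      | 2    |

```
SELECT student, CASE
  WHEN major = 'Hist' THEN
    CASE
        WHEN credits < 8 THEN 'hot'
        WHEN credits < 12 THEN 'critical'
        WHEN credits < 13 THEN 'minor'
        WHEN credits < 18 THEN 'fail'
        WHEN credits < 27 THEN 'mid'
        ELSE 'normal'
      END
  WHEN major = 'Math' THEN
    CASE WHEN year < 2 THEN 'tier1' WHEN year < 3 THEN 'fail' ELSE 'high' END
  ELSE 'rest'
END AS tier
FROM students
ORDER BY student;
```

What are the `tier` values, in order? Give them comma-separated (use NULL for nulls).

high, hot, rest, rest, rest, rest, normal, rest, rest, rest, rest, high

student=Gus: major='Math' → inner[ELSE] → high
student=Hiro: major='Hist' → inner[credits < 8] → hot
student=Jude: major='Bio' → outer ELSE → rest
student=Lena: major='Bio' → outer ELSE → rest
student=Mira: major='CS' → outer ELSE → rest
student=Noor: major='Econ' → outer ELSE → rest
student=Omar: major='Hist' → inner[ELSE] → normal
student=Tara: major='CS' → outer ELSE → rest
student=Vik: major='Bio' → outer ELSE → rest
student=Wes: major='Econ' → outer ELSE → rest
student=Yara: major='Bio' → outer ELSE → rest
student=Zane: major='Math' → inner[ELSE] → high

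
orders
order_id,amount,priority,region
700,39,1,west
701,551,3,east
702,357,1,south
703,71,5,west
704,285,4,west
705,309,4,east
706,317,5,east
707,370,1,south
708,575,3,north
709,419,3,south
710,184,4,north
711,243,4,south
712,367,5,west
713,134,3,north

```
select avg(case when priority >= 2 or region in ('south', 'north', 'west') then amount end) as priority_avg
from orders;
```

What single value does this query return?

order_id=700: ✓ → 39
order_id=701: ✓ → 551
order_id=702: ✓ → 357
order_id=703: ✓ → 71
order_id=704: ✓ → 285
order_id=705: ✓ → 309
order_id=706: ✓ → 317
order_id=707: ✓ → 370
order_id=708: ✓ → 575
order_id=709: ✓ → 419
order_id=710: ✓ → 184
order_id=711: ✓ → 243
order_id=712: ✓ → 367
order_id=713: ✓ → 134
priority_avg = (39 + 551 + 357 + 71 + 285 + 309 + 317 + 370 + 575 + 419 + 184 + 243 + 367 + 134) / 14 = 301.5

301.5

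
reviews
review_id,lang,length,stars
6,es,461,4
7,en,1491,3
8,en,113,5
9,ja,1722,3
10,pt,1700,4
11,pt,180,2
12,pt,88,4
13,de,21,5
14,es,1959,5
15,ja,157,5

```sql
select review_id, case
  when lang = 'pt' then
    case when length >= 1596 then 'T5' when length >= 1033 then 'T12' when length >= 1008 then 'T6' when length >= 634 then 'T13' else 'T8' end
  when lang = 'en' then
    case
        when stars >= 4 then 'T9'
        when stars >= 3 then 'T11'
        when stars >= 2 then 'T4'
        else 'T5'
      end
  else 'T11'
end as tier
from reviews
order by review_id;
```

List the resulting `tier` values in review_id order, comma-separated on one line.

review_id=6: lang='es' → outer ELSE → T11
review_id=7: lang='en' → inner[stars >= 3] → T11
review_id=8: lang='en' → inner[stars >= 4] → T9
review_id=9: lang='ja' → outer ELSE → T11
review_id=10: lang='pt' → inner[length >= 1596] → T5
review_id=11: lang='pt' → inner[ELSE] → T8
review_id=12: lang='pt' → inner[ELSE] → T8
review_id=13: lang='de' → outer ELSE → T11
review_id=14: lang='es' → outer ELSE → T11
review_id=15: lang='ja' → outer ELSE → T11

T11, T11, T9, T11, T5, T8, T8, T11, T11, T11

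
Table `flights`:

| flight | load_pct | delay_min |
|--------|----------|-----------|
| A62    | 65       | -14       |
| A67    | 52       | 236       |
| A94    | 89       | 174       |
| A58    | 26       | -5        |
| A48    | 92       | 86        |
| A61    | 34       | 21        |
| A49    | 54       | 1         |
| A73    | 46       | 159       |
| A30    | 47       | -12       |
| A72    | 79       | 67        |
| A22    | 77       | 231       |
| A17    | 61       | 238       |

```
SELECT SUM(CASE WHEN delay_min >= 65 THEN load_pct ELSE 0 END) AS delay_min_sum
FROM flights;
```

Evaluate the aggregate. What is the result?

496

flight=A62: ✗
flight=A67: ✓ → 52
flight=A94: ✓ → 89
flight=A58: ✗
flight=A48: ✓ → 92
flight=A61: ✗
flight=A49: ✗
flight=A73: ✓ → 46
flight=A30: ✗
flight=A72: ✓ → 79
flight=A22: ✓ → 77
flight=A17: ✓ → 61
delay_min_sum = 52 + 89 + 92 + 46 + 79 + 77 + 61 = 496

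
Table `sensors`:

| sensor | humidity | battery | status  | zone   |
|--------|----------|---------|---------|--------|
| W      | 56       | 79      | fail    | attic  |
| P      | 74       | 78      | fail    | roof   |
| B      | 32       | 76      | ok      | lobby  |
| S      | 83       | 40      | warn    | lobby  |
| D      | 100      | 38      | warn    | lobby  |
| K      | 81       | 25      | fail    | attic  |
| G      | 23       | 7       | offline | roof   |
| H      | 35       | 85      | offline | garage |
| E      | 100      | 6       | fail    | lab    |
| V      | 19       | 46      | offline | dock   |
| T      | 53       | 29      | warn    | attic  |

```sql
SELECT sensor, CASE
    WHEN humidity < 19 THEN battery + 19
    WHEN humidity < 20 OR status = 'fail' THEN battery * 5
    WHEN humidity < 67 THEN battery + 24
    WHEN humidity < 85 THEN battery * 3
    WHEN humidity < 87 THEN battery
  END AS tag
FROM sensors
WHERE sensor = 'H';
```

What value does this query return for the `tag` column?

109

sensor = H: humidity=35, battery=85, status=offline, zone=garage.
humidity < 19 → false
humidity < 20 OR status = 'fail' → false
humidity < 67 → true → 109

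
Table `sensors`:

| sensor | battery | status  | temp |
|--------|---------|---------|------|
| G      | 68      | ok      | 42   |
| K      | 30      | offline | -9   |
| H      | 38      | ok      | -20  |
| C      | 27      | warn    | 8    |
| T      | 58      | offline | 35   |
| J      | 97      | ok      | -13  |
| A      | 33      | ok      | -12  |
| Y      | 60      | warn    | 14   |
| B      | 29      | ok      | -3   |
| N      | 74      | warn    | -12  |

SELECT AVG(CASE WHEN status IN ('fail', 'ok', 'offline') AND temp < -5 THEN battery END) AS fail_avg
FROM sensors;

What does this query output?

sensor=G: ✗
sensor=K: ✓ → 30
sensor=H: ✓ → 38
sensor=C: ✗
sensor=T: ✗
sensor=J: ✓ → 97
sensor=A: ✓ → 33
sensor=Y: ✗
sensor=B: ✗
sensor=N: ✗
fail_avg = (30 + 38 + 97 + 33) / 4 = 49.5

49.5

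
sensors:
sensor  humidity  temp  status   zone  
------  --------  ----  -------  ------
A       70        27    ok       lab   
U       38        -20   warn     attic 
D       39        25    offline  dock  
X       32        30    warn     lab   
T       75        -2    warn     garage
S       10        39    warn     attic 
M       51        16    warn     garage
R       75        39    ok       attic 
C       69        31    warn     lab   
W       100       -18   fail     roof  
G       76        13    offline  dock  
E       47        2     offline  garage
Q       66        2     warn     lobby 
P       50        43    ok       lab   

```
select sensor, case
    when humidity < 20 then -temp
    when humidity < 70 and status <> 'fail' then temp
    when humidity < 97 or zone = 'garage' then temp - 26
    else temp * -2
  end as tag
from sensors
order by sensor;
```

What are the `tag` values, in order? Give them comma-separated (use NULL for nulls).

1, 31, 25, 2, -13, 16, 43, 2, 13, -39, -28, -20, 36, 30

sensor=A: humidity < 97 or zone = 'garage' → 1
sensor=C: humidity < 70 and status <> 'fail' → 31
sensor=D: humidity < 70 and status <> 'fail' → 25
sensor=E: humidity < 70 and status <> 'fail' → 2
sensor=G: humidity < 97 or zone = 'garage' → -13
sensor=M: humidity < 70 and status <> 'fail' → 16
sensor=P: humidity < 70 and status <> 'fail' → 43
sensor=Q: humidity < 70 and status <> 'fail' → 2
sensor=R: humidity < 97 or zone = 'garage' → 13
sensor=S: humidity < 20 → -39
sensor=T: humidity < 97 or zone = 'garage' → -28
sensor=U: humidity < 70 and status <> 'fail' → -20
sensor=W: ELSE → 36
sensor=X: humidity < 70 and status <> 'fail' → 30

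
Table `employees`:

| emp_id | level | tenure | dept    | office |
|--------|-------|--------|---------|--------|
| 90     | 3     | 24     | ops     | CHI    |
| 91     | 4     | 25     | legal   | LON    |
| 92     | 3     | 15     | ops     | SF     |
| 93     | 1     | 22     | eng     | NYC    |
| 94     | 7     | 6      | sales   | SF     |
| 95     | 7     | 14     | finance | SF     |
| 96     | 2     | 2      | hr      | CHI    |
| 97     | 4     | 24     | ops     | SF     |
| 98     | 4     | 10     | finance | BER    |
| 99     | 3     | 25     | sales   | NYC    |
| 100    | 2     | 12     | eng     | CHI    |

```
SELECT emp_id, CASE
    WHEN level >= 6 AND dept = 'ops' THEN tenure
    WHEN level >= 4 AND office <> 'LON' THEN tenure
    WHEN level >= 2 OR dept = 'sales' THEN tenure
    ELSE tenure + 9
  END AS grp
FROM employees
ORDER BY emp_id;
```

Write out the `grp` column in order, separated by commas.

emp_id=90: level >= 2 OR dept = 'sales' → 24
emp_id=91: level >= 2 OR dept = 'sales' → 25
emp_id=92: level >= 2 OR dept = 'sales' → 15
emp_id=93: ELSE → 31
emp_id=94: level >= 4 AND office <> 'LON' → 6
emp_id=95: level >= 4 AND office <> 'LON' → 14
emp_id=96: level >= 2 OR dept = 'sales' → 2
emp_id=97: level >= 4 AND office <> 'LON' → 24
emp_id=98: level >= 4 AND office <> 'LON' → 10
emp_id=99: level >= 2 OR dept = 'sales' → 25
emp_id=100: level >= 2 OR dept = 'sales' → 12

24, 25, 15, 31, 6, 14, 2, 24, 10, 25, 12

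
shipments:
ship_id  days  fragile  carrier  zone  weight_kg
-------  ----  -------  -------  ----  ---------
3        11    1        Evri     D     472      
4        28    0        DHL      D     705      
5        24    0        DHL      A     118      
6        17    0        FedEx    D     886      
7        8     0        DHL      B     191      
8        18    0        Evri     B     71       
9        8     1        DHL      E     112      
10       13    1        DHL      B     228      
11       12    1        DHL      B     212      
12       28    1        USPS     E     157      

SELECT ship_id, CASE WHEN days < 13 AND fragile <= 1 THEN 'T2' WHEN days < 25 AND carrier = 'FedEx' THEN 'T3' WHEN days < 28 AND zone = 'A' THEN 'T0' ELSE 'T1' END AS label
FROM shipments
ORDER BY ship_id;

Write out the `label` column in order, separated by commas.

ship_id=3: days < 13 AND fragile <= 1 → T2
ship_id=4: ELSE → T1
ship_id=5: days < 28 AND zone = 'A' → T0
ship_id=6: days < 25 AND carrier = 'FedEx' → T3
ship_id=7: days < 13 AND fragile <= 1 → T2
ship_id=8: ELSE → T1
ship_id=9: days < 13 AND fragile <= 1 → T2
ship_id=10: ELSE → T1
ship_id=11: days < 13 AND fragile <= 1 → T2
ship_id=12: ELSE → T1

T2, T1, T0, T3, T2, T1, T2, T1, T2, T1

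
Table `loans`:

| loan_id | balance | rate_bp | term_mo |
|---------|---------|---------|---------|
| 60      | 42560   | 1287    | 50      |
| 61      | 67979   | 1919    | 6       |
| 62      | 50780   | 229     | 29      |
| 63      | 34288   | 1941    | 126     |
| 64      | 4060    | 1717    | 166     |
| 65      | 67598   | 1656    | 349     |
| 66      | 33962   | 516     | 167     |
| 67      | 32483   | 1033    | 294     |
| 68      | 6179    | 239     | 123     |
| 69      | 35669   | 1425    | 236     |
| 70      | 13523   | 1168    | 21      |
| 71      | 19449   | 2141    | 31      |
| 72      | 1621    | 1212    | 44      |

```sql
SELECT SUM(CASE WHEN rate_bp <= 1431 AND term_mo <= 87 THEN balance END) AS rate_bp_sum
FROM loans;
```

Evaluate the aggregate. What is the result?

loan_id=60: ✓ → 42560
loan_id=61: ✗
loan_id=62: ✓ → 50780
loan_id=63: ✗
loan_id=64: ✗
loan_id=65: ✗
loan_id=66: ✗
loan_id=67: ✗
loan_id=68: ✗
loan_id=69: ✗
loan_id=70: ✓ → 13523
loan_id=71: ✗
loan_id=72: ✓ → 1621
rate_bp_sum = 42560 + 50780 + 13523 + 1621 = 108484

108484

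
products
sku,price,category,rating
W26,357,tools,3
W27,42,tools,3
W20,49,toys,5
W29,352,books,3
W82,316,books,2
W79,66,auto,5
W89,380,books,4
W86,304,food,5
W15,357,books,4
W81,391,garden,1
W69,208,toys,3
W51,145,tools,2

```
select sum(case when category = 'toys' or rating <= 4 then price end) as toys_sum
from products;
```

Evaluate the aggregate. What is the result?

2597

sku=W26: ✓ → 357
sku=W27: ✓ → 42
sku=W20: ✓ → 49
sku=W29: ✓ → 352
sku=W82: ✓ → 316
sku=W79: ✗
sku=W89: ✓ → 380
sku=W86: ✗
sku=W15: ✓ → 357
sku=W81: ✓ → 391
sku=W69: ✓ → 208
sku=W51: ✓ → 145
toys_sum = 357 + 42 + 49 + 352 + 316 + 380 + 357 + 391 + 208 + 145 = 2597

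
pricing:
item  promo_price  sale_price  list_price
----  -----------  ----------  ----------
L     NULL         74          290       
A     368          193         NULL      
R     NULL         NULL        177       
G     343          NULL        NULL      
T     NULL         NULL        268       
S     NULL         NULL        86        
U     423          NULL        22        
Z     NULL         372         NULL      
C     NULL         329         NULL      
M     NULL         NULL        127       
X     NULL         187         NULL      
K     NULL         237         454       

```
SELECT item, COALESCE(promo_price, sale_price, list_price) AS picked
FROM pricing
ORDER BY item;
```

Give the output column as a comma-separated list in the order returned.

368, 329, 343, 237, 74, 127, 177, 86, 268, 423, 187, 372

item=A: promo_price=368 → 368
item=C: promo_price=NULL, sale_price=329 → 329
item=G: promo_price=343 → 343
item=K: promo_price=NULL, sale_price=237 → 237
item=L: promo_price=NULL, sale_price=74 → 74
item=M: promo_price=NULL, sale_price=NULL, list_price=127 → 127
item=R: promo_price=NULL, sale_price=NULL, list_price=177 → 177
item=S: promo_price=NULL, sale_price=NULL, list_price=86 → 86
item=T: promo_price=NULL, sale_price=NULL, list_price=268 → 268
item=U: promo_price=423 → 423
item=X: promo_price=NULL, sale_price=187 → 187
item=Z: promo_price=NULL, sale_price=372 → 372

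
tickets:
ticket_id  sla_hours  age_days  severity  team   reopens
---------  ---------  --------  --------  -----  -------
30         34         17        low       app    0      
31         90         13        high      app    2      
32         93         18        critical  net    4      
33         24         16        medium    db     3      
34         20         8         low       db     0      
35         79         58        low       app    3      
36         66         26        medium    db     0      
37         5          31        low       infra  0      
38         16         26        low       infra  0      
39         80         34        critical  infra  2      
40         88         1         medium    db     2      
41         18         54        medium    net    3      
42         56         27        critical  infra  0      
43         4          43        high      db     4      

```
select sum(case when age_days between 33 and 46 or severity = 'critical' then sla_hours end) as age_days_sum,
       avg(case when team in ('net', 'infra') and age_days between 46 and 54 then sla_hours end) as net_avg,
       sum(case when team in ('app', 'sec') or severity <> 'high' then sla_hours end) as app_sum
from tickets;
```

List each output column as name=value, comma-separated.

age_days_sum=233, net_avg=18, app_sum=669

[age_days_sum: age_days between 33 and 46 or severity = 'critical']
ticket_id=30: ✗
ticket_id=31: ✗
ticket_id=32: ✓ → 93
ticket_id=33: ✗
ticket_id=34: ✗
ticket_id=35: ✗
ticket_id=36: ✗
ticket_id=37: ✗
ticket_id=38: ✗
ticket_id=39: ✓ → 80
ticket_id=40: ✗
ticket_id=41: ✗
ticket_id=42: ✓ → 56
ticket_id=43: ✓ → 4
age_days_sum = 93 + 80 + 56 + 4 = 233
—
[net_avg: team in ('net', 'infra') and age_days between 46 and 54]
ticket_id=30: ✗
ticket_id=31: ✗
ticket_id=32: ✗
ticket_id=33: ✗
ticket_id=34: ✗
ticket_id=35: ✗
ticket_id=36: ✗
ticket_id=37: ✗
ticket_id=38: ✗
ticket_id=39: ✗
ticket_id=40: ✗
ticket_id=41: ✓ → 18
ticket_id=42: ✗
ticket_id=43: ✗
net_avg = 18
—
[app_sum: team in ('app', 'sec') or severity <> 'high']
ticket_id=30: ✓ → 34
ticket_id=31: ✓ → 90
ticket_id=32: ✓ → 93
ticket_id=33: ✓ → 24
ticket_id=34: ✓ → 20
ticket_id=35: ✓ → 79
ticket_id=36: ✓ → 66
ticket_id=37: ✓ → 5
ticket_id=38: ✓ → 16
ticket_id=39: ✓ → 80
ticket_id=40: ✓ → 88
ticket_id=41: ✓ → 18
ticket_id=42: ✓ → 56
ticket_id=43: ✗
app_sum = 34 + 90 + 93 + 24 + 20 + 79 + 66 + 5 + 16 + 80 + 88 + 18 + 56 = 669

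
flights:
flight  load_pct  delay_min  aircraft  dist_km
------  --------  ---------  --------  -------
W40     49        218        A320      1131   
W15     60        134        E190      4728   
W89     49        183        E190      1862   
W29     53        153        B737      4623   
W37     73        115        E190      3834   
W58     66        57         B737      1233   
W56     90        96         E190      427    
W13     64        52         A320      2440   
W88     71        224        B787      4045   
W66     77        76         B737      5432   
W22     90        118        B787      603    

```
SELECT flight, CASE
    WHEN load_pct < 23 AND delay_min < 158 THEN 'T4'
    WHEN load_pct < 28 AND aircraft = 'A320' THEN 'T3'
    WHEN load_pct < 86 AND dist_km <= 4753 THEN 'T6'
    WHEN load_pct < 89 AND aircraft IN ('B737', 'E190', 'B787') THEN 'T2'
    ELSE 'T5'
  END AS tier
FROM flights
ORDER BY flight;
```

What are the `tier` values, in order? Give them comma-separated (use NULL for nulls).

flight=W13: load_pct < 86 AND dist_km <= 4753 → T6
flight=W15: load_pct < 86 AND dist_km <= 4753 → T6
flight=W22: ELSE → T5
flight=W29: load_pct < 86 AND dist_km <= 4753 → T6
flight=W37: load_pct < 86 AND dist_km <= 4753 → T6
flight=W40: load_pct < 86 AND dist_km <= 4753 → T6
flight=W56: ELSE → T5
flight=W58: load_pct < 86 AND dist_km <= 4753 → T6
flight=W66: load_pct < 89 AND aircraft IN ('B737', 'E190', 'B787') → T2
flight=W88: load_pct < 86 AND dist_km <= 4753 → T6
flight=W89: load_pct < 86 AND dist_km <= 4753 → T6

T6, T6, T5, T6, T6, T6, T5, T6, T2, T6, T6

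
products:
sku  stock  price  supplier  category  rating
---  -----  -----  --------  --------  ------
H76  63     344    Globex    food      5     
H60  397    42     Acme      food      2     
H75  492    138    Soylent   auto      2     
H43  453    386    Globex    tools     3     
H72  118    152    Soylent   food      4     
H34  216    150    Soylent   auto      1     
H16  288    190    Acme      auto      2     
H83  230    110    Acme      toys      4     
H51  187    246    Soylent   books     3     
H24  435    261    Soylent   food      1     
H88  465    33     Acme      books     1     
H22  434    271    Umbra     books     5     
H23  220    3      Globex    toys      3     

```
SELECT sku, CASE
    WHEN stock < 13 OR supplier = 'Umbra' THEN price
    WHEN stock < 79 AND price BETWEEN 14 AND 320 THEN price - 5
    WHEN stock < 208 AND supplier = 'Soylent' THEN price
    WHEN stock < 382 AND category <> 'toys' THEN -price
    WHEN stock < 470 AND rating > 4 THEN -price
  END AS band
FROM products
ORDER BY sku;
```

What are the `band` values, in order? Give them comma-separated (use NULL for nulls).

-190, 271, NULL, NULL, -150, NULL, 246, NULL, 152, NULL, -344, NULL, NULL

sku=H16: stock < 382 AND category <> 'toys' → -190
sku=H22: stock < 13 OR supplier = 'Umbra' → 271
sku=H23: (no match → NULL) → NULL
sku=H24: (no match → NULL) → NULL
sku=H34: stock < 382 AND category <> 'toys' → -150
sku=H43: (no match → NULL) → NULL
sku=H51: stock < 208 AND supplier = 'Soylent' → 246
sku=H60: (no match → NULL) → NULL
sku=H72: stock < 208 AND supplier = 'Soylent' → 152
sku=H75: (no match → NULL) → NULL
sku=H76: stock < 382 AND category <> 'toys' → -344
sku=H83: (no match → NULL) → NULL
sku=H88: (no match → NULL) → NULL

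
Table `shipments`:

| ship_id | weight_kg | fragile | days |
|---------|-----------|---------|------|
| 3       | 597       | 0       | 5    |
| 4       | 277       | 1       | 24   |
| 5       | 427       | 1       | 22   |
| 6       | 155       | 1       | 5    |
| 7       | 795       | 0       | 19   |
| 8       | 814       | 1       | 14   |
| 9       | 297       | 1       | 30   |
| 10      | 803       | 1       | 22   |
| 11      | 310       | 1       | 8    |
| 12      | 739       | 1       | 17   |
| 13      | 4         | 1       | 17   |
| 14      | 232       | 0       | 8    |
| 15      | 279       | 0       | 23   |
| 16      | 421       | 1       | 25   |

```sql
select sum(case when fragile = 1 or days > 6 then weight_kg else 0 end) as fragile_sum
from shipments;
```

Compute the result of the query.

ship_id=3: ✗
ship_id=4: ✓ → 277
ship_id=5: ✓ → 427
ship_id=6: ✓ → 155
ship_id=7: ✓ → 795
ship_id=8: ✓ → 814
ship_id=9: ✓ → 297
ship_id=10: ✓ → 803
ship_id=11: ✓ → 310
ship_id=12: ✓ → 739
ship_id=13: ✓ → 4
ship_id=14: ✓ → 232
ship_id=15: ✓ → 279
ship_id=16: ✓ → 421
fragile_sum = 277 + 427 + 155 + 795 + 814 + 297 + 803 + 310 + 739 + 4 + 232 + 279 + 421 = 5553

5553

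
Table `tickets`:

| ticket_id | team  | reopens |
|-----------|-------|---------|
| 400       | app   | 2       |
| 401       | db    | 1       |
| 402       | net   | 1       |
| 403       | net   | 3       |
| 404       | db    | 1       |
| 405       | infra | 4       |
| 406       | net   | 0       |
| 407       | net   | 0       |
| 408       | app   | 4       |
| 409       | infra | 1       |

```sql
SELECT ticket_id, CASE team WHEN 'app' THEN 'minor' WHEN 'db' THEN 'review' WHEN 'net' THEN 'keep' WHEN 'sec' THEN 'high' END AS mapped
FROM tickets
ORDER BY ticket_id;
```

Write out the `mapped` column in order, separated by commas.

ticket_id=400: team='app' → minor
ticket_id=401: team='db' → review
ticket_id=402: team='net' → keep
ticket_id=403: team='net' → keep
ticket_id=404: team='db' → review
ticket_id=405: (no match → NULL) → NULL
ticket_id=406: team='net' → keep
ticket_id=407: team='net' → keep
ticket_id=408: team='app' → minor
ticket_id=409: (no match → NULL) → NULL

minor, review, keep, keep, review, NULL, keep, keep, minor, NULL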